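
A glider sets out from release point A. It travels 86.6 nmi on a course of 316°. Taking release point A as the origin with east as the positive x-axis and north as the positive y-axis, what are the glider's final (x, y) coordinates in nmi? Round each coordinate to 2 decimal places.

Leg 1 (316°, 86.6 nmi): east 86.6 sin 316° = -60.16, north 86.6 cos 316° = 62.29
Summing: -60.16 nmi east, 62.29 nmi north → (-60.16, 62.29).

(-60.16, 62.29)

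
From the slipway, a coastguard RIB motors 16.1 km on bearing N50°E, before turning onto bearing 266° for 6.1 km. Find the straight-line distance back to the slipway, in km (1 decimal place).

11.7 km

Leg 1 (N50°E, 16.1 km): east 16.1 sin 50° = 12.33, north 16.1 cos 50° = 10.35
Leg 2 (266°, 6.1 km): east 6.1 sin 266° = -6.09, north 6.1 cos 266° = -0.43
Net: 6.25 east, 9.92 north. Distance = √((6.25)² + (9.92)²) = 11.727 km.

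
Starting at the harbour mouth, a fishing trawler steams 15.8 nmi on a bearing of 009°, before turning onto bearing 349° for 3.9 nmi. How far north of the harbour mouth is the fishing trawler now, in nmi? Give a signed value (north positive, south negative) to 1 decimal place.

Leg 1 (009°, 15.8 nmi): east 15.8 sin 9° = 2.47, north 15.8 cos 9° = 15.61
Leg 2 (349°, 3.9 nmi): east 3.9 sin 349° = -0.74, north 3.9 cos 349° = 3.83
Net north component: 19.43 nmi.

19.4 nmi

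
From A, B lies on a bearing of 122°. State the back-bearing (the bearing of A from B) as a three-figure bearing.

Back-bearing = 122° + 180° = 302°.

302°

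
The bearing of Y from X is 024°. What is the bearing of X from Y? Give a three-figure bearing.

204°

Back-bearing = 024° + 180° = 204°.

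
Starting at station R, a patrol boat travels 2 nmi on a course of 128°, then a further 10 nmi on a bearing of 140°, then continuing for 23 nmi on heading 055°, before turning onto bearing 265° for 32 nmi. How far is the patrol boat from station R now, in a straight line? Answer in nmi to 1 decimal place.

5.3 nmi

Leg 1 (128°, 2 nmi): east 2 sin 128° = 1.58, north 2 cos 128° = -1.23
Leg 2 (140°, 10 nmi): east 10 sin 140° = 6.43, north 10 cos 140° = -7.66
Leg 3 (055°, 23 nmi): east 23 sin 55° = 18.84, north 23 cos 55° = 13.19
Leg 4 (265°, 32 nmi): east 32 sin 265° = -31.88, north 32 cos 265° = -2.79
Net: -5.03 east, 1.51 north. Distance = √((-5.03)² + (1.51)²) = 5.256 nmi.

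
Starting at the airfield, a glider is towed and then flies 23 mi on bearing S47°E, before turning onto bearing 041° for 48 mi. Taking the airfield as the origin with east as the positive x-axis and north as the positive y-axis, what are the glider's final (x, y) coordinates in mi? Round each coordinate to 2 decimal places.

(48.31, 20.54)

Leg 1 (S47°E, 23 mi): east 23 sin 133° = 16.82, north 23 cos 133° = -15.69
Leg 2 (041°, 48 mi): east 48 sin 41° = 31.49, north 48 cos 41° = 36.23
Summing: 48.31 mi east, 20.54 mi north → (48.31, 20.54).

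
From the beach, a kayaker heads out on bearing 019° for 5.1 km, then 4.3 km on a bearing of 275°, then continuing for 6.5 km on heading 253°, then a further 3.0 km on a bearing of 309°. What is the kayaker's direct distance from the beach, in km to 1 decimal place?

12.3 km

Leg 1 (019°, 5.1 km): east 5.1 sin 19° = 1.66, north 5.1 cos 19° = 4.82
Leg 2 (275°, 4.3 km): east 4.3 sin 275° = -4.28, north 4.3 cos 275° = 0.37
Leg 3 (253°, 6.5 km): east 6.5 sin 253° = -6.22, north 6.5 cos 253° = -1.90
Leg 4 (309°, 3.0 km): east 3.0 sin 309° = -2.33, north 3.0 cos 309° = 1.89
Net: -11.17 east, 5.18 north. Distance = √((-11.17)² + (5.18)²) = 12.315 km.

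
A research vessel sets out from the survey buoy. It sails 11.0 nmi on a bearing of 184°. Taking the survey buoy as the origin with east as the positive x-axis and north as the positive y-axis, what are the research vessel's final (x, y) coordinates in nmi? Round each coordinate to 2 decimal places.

Leg 1 (184°, 11.0 nmi): east 11.0 sin 184° = -0.77, north 11.0 cos 184° = -10.97
Summing: -0.77 nmi east, -10.97 nmi north → (-0.77, -10.97).

(-0.77, -10.97)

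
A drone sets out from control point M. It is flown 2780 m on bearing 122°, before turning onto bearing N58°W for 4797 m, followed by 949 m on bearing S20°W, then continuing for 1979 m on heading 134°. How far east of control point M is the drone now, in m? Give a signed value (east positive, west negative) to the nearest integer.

-612 m

Leg 1 (122°, 2780 m): east 2780 sin 122° = 2357.57, north 2780 cos 122° = -1473.18
Leg 2 (N58°W, 4797 m): east 4797 sin 302° = -4068.09, north 4797 cos 302° = 2542.02
Leg 3 (S20°W, 949 m): east 949 sin 200° = -324.58, north 949 cos 200° = -891.77
Leg 4 (134°, 1979 m): east 1979 sin 134° = 1423.57, north 1979 cos 134° = -1374.73
Net east component: -611.52 m.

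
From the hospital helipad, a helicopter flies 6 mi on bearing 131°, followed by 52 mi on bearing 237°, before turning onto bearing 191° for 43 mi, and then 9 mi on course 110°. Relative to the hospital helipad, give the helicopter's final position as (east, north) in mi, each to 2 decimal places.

Leg 1 (131°, 6 mi): east 6 sin 131° = 4.53, north 6 cos 131° = -3.94
Leg 2 (237°, 52 mi): east 52 sin 237° = -43.61, north 52 cos 237° = -28.32
Leg 3 (191°, 43 mi): east 43 sin 191° = -8.20, north 43 cos 191° = -42.21
Leg 4 (110°, 9 mi): east 9 sin 110° = 8.46, north 9 cos 110° = -3.08
Summing: -38.83 mi east, -77.55 mi north → (-38.83, -77.55).

(-38.83, -77.55)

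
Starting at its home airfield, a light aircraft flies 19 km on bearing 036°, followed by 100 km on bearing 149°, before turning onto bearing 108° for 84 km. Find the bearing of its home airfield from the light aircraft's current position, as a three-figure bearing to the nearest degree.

Leg 1 (036°, 19 km): east 19 sin 36° = 11.17, north 19 cos 36° = 15.37
Leg 2 (149°, 100 km): east 100 sin 149° = 51.50, north 100 cos 149° = -85.72
Leg 3 (108°, 84 km): east 84 sin 108° = 79.89, north 84 cos 108° = -25.96
Net displacement: 142.56 east, -96.30 north. Direction back to start is (-142.56, 96.30): bearing = atan2(-142.56, 96.30) mod 360° = 304.04° ≈ 304°.

304°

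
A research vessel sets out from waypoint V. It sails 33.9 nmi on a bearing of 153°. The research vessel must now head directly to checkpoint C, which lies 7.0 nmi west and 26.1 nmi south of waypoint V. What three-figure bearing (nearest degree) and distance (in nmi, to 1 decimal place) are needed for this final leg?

Leg 1 (153°, 33.9 nmi): east 33.9 sin 153° = 15.39, north 33.9 cos 153° = -30.21
Current position: (15.39, -30.21). Target: (-7.0, -26.1). Remaining: Δeast = -22.39, Δnorth = 4.11.
Bearing = atan2(-22.39, 4.11) mod 360° = 280.39°; distance = √((-22.39)² + (4.11)²) = 22.763 nmi.

280°, 22.8 nmi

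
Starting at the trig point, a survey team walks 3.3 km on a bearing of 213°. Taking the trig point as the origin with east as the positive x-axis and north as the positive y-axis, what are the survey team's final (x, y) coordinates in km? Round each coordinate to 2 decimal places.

Leg 1 (213°, 3.3 km): east 3.3 sin 213° = -1.80, north 3.3 cos 213° = -2.77
Summing: -1.80 km east, -2.77 km north → (-1.80, -2.77).

(-1.80, -2.77)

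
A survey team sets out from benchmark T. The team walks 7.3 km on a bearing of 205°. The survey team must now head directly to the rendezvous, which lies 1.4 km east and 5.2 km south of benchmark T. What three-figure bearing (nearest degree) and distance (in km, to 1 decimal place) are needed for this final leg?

Leg 1 (205°, 7.3 km): east 7.3 sin 205° = -3.09, north 7.3 cos 205° = -6.62
Current position: (-3.09, -6.62). Target: (1.4, -5.2). Remaining: Δeast = 4.49, Δnorth = 1.42.
Bearing = atan2(4.49, 1.42) mod 360° = 72.48°; distance = √((4.49)² + (1.42)²) = 4.703 km.

072°, 4.7 km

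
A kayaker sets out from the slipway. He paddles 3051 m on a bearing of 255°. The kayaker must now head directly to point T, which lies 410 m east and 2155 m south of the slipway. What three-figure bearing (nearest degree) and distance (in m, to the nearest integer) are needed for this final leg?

112°, 3624 m

Leg 1 (255°, 3051 m): east 3051 sin 255° = -2947.04, north 3051 cos 255° = -789.66
Current position: (-2947.04, -789.66). Target: (410, -2155). Remaining: Δeast = 3357.04, Δnorth = -1365.34.
Bearing = atan2(3357.04, -1365.34) mod 360° = 112.13°; distance = √((3357.04)² + (-1365.34)²) = 3624.069 m.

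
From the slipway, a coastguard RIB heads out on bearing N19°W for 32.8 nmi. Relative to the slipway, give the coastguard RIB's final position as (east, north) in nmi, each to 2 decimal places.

(-10.68, 31.01)

Leg 1 (N19°W, 32.8 nmi): east 32.8 sin 341° = -10.68, north 32.8 cos 341° = 31.01
Summing: -10.68 nmi east, 31.01 nmi north → (-10.68, 31.01).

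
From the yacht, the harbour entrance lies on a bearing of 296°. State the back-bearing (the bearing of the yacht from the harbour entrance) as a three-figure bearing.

Back-bearing = 296° − 180° = 116°.

116°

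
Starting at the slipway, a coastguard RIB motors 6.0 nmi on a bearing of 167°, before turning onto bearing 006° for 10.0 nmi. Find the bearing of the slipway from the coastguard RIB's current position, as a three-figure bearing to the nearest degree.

Leg 1 (167°, 6.0 nmi): east 6.0 sin 167° = 1.35, north 6.0 cos 167° = -5.85
Leg 2 (006°, 10.0 nmi): east 10.0 sin 6° = 1.05, north 10.0 cos 6° = 9.95
Net displacement: 2.39 east, 4.10 north. Direction back to start is (-2.39, -4.10): bearing = atan2(-2.39, -4.10) mod 360° = 210.30° ≈ 210°.

210°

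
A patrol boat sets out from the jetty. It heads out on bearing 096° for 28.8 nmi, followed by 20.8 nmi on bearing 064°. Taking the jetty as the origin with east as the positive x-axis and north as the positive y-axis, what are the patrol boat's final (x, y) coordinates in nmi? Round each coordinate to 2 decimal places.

Leg 1 (096°, 28.8 nmi): east 28.8 sin 96° = 28.64, north 28.8 cos 96° = -3.01
Leg 2 (064°, 20.8 nmi): east 20.8 sin 64° = 18.69, north 20.8 cos 64° = 9.12
Summing: 47.34 nmi east, 6.11 nmi north → (47.34, 6.11).

(47.34, 6.11)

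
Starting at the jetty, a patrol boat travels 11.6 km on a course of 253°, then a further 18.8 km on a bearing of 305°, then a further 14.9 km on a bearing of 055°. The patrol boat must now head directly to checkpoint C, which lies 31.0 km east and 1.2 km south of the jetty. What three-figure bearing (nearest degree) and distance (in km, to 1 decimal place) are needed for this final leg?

111°, 48.4 km

Leg 1 (253°, 11.6 km): east 11.6 sin 253° = -11.09, north 11.6 cos 253° = -3.39
Leg 2 (305°, 18.8 km): east 18.8 sin 305° = -15.40, north 18.8 cos 305° = 10.78
Leg 3 (055°, 14.9 km): east 14.9 sin 55° = 12.21, north 14.9 cos 55° = 8.55
Current position: (-14.29, 15.94). Target: (31.0, -1.2). Remaining: Δeast = 45.29, Δnorth = -17.14.
Bearing = atan2(45.29, -17.14) mod 360° = 110.73°; distance = √((45.29)² + (-17.14)²) = 48.422 km.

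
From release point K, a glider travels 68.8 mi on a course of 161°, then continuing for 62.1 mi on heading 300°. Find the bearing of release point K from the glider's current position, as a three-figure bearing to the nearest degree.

Leg 1 (161°, 68.8 mi): east 68.8 sin 161° = 22.40, north 68.8 cos 161° = -65.05
Leg 2 (300°, 62.1 mi): east 62.1 sin 300° = -53.78, north 62.1 cos 300° = 31.05
Net displacement: -31.38 east, -34.00 north. Direction back to start is (31.38, 34.00): bearing = atan2(31.38, 34.00) mod 360° = 42.70° ≈ 043°.

043°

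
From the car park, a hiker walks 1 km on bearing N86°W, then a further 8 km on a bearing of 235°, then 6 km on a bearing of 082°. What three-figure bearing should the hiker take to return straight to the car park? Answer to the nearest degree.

Leg 1 (N86°W, 1 km): east 1 sin 274° = -1.00, north 1 cos 274° = 0.07
Leg 2 (235°, 8 km): east 8 sin 235° = -6.55, north 8 cos 235° = -4.59
Leg 3 (082°, 6 km): east 6 sin 82° = 5.94, north 6 cos 82° = 0.84
Net displacement: -1.61 east, -3.68 north. Direction back to start is (1.61, 3.68): bearing = atan2(1.61, 3.68) mod 360° = 23.60° ≈ 024°.

024°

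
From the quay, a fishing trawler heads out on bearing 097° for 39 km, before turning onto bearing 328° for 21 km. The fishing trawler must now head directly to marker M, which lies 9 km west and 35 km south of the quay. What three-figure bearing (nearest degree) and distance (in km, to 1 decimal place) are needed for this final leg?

217°, 60.4 km

Leg 1 (097°, 39 km): east 39 sin 97° = 38.71, north 39 cos 97° = -4.75
Leg 2 (328°, 21 km): east 21 sin 328° = -11.13, north 21 cos 328° = 17.81
Current position: (27.58, 13.06). Target: (-9, -35). Remaining: Δeast = -36.58, Δnorth = -48.06.
Bearing = atan2(-36.58, -48.06) mod 360° = 217.28°; distance = √((-36.58)² + (-48.06)²) = 60.395 km.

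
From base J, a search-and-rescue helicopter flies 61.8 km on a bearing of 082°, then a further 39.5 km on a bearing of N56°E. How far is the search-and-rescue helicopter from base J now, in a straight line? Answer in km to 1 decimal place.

Leg 1 (082°, 61.8 km): east 61.8 sin 82° = 61.20, north 61.8 cos 82° = 8.60
Leg 2 (N56°E, 39.5 km): east 39.5 sin 56° = 32.75, north 39.5 cos 56° = 22.09
Net: 93.95 east, 30.69 north. Distance = √((93.95)² + (30.69)²) = 98.831 km.

98.8 km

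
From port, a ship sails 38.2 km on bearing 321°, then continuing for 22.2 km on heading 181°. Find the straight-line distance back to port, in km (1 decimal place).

Leg 1 (321°, 38.2 km): east 38.2 sin 321° = -24.04, north 38.2 cos 321° = 29.69
Leg 2 (181°, 22.2 km): east 22.2 sin 181° = -0.39, north 22.2 cos 181° = -22.20
Net: -24.43 east, 7.49 north. Distance = √((-24.43)² + (7.49)²) = 25.550 km.

25.6 km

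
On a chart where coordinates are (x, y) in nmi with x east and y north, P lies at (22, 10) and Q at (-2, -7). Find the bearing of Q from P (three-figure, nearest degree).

235°

Δeast = -2 − 22 = -24.00; Δnorth = -7 − 10 = -17.00.
Bearing = atan2(Δeast, Δnorth) mod 360° = 234.69° ≈ 235°.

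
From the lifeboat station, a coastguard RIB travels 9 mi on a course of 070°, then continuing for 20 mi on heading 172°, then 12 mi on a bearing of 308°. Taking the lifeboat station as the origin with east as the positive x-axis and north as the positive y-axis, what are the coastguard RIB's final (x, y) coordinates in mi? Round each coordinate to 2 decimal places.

(1.78, -9.34)

Leg 1 (070°, 9 mi): east 9 sin 70° = 8.46, north 9 cos 70° = 3.08
Leg 2 (172°, 20 mi): east 20 sin 172° = 2.78, north 20 cos 172° = -19.81
Leg 3 (308°, 12 mi): east 12 sin 308° = -9.46, north 12 cos 308° = 7.39
Summing: 1.78 mi east, -9.34 mi north → (1.78, -9.34).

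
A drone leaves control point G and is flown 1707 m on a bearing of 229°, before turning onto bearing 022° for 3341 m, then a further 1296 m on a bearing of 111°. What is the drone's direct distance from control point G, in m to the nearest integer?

1915 m

Leg 1 (229°, 1707 m): east 1707 sin 229° = -1288.29, north 1707 cos 229° = -1119.89
Leg 2 (022°, 3341 m): east 3341 sin 22° = 1251.56, north 3341 cos 22° = 3097.72
Leg 3 (111°, 1296 m): east 1296 sin 111° = 1209.92, north 1296 cos 111° = -464.44
Net: 1173.19 east, 1513.38 north. Distance = √((1173.19)² + (1513.38)²) = 1914.865 m.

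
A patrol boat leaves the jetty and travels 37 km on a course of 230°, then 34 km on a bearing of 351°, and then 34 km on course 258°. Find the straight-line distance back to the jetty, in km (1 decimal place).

67.0 km

Leg 1 (230°, 37 km): east 37 sin 230° = -28.34, north 37 cos 230° = -23.78
Leg 2 (351°, 34 km): east 34 sin 351° = -5.32, north 34 cos 351° = 33.58
Leg 3 (258°, 34 km): east 34 sin 258° = -33.26, north 34 cos 258° = -7.07
Net: -66.92 east, 2.73 north. Distance = √((-66.92)² + (2.73)²) = 66.975 km.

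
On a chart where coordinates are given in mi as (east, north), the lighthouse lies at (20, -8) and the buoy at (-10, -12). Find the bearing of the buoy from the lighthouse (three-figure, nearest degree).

262°

Δeast = -10 − 20 = -30.00; Δnorth = -12 − -8 = -4.00.
Bearing = atan2(Δeast, Δnorth) mod 360° = 262.41° ≈ 262°.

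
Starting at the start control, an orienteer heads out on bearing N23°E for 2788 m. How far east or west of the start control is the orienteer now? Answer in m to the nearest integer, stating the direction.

1089 m east

Leg 1 (N23°E, 2788 m): east 2788 sin 23° = 1089.36, north 2788 cos 23° = 2566.37
Net east component: 1089.36 m.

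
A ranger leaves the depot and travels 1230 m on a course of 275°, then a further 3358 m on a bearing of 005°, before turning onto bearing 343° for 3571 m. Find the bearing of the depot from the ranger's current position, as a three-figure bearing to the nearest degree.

Leg 1 (275°, 1230 m): east 1230 sin 275° = -1225.32, north 1230 cos 275° = 107.20
Leg 2 (005°, 3358 m): east 3358 sin 5° = 292.67, north 3358 cos 5° = 3345.22
Leg 3 (343°, 3571 m): east 3571 sin 343° = -1044.06, north 3571 cos 343° = 3414.96
Net displacement: -1976.71 east, 6867.39 north. Direction back to start is (1976.71, -6867.39): bearing = atan2(1976.71, -6867.39) mod 360° = 163.94° ≈ 164°.

164°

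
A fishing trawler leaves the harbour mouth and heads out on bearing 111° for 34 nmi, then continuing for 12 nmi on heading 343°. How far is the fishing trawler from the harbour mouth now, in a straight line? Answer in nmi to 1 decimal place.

Leg 1 (111°, 34 nmi): east 34 sin 111° = 31.74, north 34 cos 111° = -12.18
Leg 2 (343°, 12 nmi): east 12 sin 343° = -3.51, north 12 cos 343° = 11.48
Net: 28.23 east, -0.71 north. Distance = √((28.23)² + (-0.71)²) = 28.242 nmi.

28.2 nmi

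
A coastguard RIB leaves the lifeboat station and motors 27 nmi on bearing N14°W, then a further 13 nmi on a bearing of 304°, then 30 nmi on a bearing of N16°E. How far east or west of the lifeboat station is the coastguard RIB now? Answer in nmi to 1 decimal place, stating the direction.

Leg 1 (N14°W, 27 nmi): east 27 sin 346° = -6.53, north 27 cos 346° = 26.20
Leg 2 (304°, 13 nmi): east 13 sin 304° = -10.78, north 13 cos 304° = 7.27
Leg 3 (N16°E, 30 nmi): east 30 sin 16° = 8.27, north 30 cos 16° = 28.84
Net east component: -9.04 nmi.

9.0 nmi west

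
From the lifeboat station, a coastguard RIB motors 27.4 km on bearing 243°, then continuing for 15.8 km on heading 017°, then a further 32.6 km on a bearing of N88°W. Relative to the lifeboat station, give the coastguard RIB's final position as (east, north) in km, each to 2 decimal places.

(-52.37, 3.81)

Leg 1 (243°, 27.4 km): east 27.4 sin 243° = -24.41, north 27.4 cos 243° = -12.44
Leg 2 (017°, 15.8 km): east 15.8 sin 17° = 4.62, north 15.8 cos 17° = 15.11
Leg 3 (N88°W, 32.6 km): east 32.6 sin 272° = -32.58, north 32.6 cos 272° = 1.14
Summing: -52.37 km east, 3.81 km north → (-52.37, 3.81).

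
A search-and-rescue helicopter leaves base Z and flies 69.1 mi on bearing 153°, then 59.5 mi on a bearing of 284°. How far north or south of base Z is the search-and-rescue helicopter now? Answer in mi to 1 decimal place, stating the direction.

Leg 1 (153°, 69.1 mi): east 69.1 sin 153° = 31.37, north 69.1 cos 153° = -61.57
Leg 2 (284°, 59.5 mi): east 59.5 sin 284° = -57.73, north 59.5 cos 284° = 14.39
Net north component: -47.17 mi.

47.2 mi south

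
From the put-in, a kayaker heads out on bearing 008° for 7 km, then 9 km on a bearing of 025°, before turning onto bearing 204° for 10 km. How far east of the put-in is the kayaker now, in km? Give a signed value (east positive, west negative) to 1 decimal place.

0.7 km

Leg 1 (008°, 7 km): east 7 sin 8° = 0.97, north 7 cos 8° = 6.93
Leg 2 (025°, 9 km): east 9 sin 25° = 3.80, north 9 cos 25° = 8.16
Leg 3 (204°, 10 km): east 10 sin 204° = -4.07, north 10 cos 204° = -9.14
Net east component: 0.71 km.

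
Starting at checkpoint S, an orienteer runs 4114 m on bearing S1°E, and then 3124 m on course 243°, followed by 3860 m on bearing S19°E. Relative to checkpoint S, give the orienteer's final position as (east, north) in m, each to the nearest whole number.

(-1455, -9181)

Leg 1 (S1°E, 4114 m): east 4114 sin 179° = 71.80, north 4114 cos 179° = -4113.37
Leg 2 (243°, 3124 m): east 3124 sin 243° = -2783.50, north 3124 cos 243° = -1418.27
Leg 3 (S19°E, 3860 m): east 3860 sin 161° = 1256.69, north 3860 cos 161° = -3649.70
Summing: -1455.01 m east, -9181.34 m north → (-1455, -9181).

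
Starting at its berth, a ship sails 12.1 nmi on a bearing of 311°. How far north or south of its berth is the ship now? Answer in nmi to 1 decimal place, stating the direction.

Leg 1 (311°, 12.1 nmi): east 12.1 sin 311° = -9.13, north 12.1 cos 311° = 7.94
Net north component: 7.94 nmi.

7.9 nmi north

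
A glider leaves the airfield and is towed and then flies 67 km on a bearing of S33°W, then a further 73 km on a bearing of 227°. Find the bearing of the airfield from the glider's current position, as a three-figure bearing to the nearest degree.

Leg 1 (S33°W, 67 km): east 67 sin 213° = -36.49, north 67 cos 213° = -56.19
Leg 2 (227°, 73 km): east 73 sin 227° = -53.39, north 73 cos 227° = -49.79
Net displacement: -89.88 east, -105.98 north. Direction back to start is (89.88, 105.98): bearing = atan2(89.88, 105.98) mod 360° = 40.30° ≈ 040°.

040°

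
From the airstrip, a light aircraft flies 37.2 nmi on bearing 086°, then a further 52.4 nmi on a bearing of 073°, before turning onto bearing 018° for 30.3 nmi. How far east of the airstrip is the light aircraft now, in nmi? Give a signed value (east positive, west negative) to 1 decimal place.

96.6 nmi

Leg 1 (086°, 37.2 nmi): east 37.2 sin 86° = 37.11, north 37.2 cos 86° = 2.59
Leg 2 (073°, 52.4 nmi): east 52.4 sin 73° = 50.11, north 52.4 cos 73° = 15.32
Leg 3 (018°, 30.3 nmi): east 30.3 sin 18° = 9.36, north 30.3 cos 18° = 28.82
Net east component: 96.58 nmi.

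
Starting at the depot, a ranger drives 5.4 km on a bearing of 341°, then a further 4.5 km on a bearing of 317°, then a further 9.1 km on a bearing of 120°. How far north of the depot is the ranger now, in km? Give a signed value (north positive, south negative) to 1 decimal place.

3.8 km

Leg 1 (341°, 5.4 km): east 5.4 sin 341° = -1.76, north 5.4 cos 341° = 5.11
Leg 2 (317°, 4.5 km): east 4.5 sin 317° = -3.07, north 4.5 cos 317° = 3.29
Leg 3 (120°, 9.1 km): east 9.1 sin 120° = 7.88, north 9.1 cos 120° = -4.55
Net north component: 3.85 km.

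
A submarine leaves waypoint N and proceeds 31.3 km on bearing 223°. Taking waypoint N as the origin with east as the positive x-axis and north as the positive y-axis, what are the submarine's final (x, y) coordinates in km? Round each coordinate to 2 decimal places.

Leg 1 (223°, 31.3 km): east 31.3 sin 223° = -21.35, north 31.3 cos 223° = -22.89
Summing: -21.35 km east, -22.89 km north → (-21.35, -22.89).

(-21.35, -22.89)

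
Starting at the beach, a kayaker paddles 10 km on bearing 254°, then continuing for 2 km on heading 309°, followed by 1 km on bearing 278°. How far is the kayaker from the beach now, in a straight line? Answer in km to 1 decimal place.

Leg 1 (254°, 10 km): east 10 sin 254° = -9.61, north 10 cos 254° = -2.76
Leg 2 (309°, 2 km): east 2 sin 309° = -1.55, north 2 cos 309° = 1.26
Leg 3 (278°, 1 km): east 1 sin 278° = -0.99, north 1 cos 278° = 0.14
Net: -12.16 east, -1.36 north. Distance = √((-12.16)² + (-1.36)²) = 12.233 km.

12.2 km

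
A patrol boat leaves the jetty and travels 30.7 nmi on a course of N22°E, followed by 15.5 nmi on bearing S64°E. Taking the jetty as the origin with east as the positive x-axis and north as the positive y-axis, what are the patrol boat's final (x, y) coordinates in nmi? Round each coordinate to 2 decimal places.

(25.43, 21.67)

Leg 1 (N22°E, 30.7 nmi): east 30.7 sin 22° = 11.50, north 30.7 cos 22° = 28.46
Leg 2 (S64°E, 15.5 nmi): east 15.5 sin 116° = 13.93, north 15.5 cos 116° = -6.79
Summing: 25.43 nmi east, 21.67 nmi north → (25.43, 21.67).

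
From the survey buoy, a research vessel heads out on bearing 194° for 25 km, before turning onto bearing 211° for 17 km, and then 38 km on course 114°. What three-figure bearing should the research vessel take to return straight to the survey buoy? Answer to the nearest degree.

340°

Leg 1 (194°, 25 km): east 25 sin 194° = -6.05, north 25 cos 194° = -24.26
Leg 2 (211°, 17 km): east 17 sin 211° = -8.76, north 17 cos 211° = -14.57
Leg 3 (114°, 38 km): east 38 sin 114° = 34.71, north 38 cos 114° = -15.46
Net displacement: 19.91 east, -54.29 north. Direction back to start is (-19.91, 54.29): bearing = atan2(-19.91, 54.29) mod 360° = 339.86° ≈ 340°.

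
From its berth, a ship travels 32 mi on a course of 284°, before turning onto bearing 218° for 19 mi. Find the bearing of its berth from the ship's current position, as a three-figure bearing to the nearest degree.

Leg 1 (284°, 32 mi): east 32 sin 284° = -31.05, north 32 cos 284° = 7.74
Leg 2 (218°, 19 mi): east 19 sin 218° = -11.70, north 19 cos 218° = -14.97
Net displacement: -42.75 east, -7.23 north. Direction back to start is (42.75, 7.23): bearing = atan2(42.75, 7.23) mod 360° = 80.40° ≈ 080°.

080°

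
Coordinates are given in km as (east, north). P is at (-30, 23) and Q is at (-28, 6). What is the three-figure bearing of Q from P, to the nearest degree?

173°

Δeast = -28 − -30 = 2.00; Δnorth = 6 − 23 = -17.00.
Bearing = atan2(Δeast, Δnorth) mod 360° = 173.29° ≈ 173°.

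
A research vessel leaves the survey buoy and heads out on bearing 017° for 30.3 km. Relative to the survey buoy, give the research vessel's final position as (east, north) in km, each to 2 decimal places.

(8.86, 28.98)

Leg 1 (017°, 30.3 km): east 30.3 sin 17° = 8.86, north 30.3 cos 17° = 28.98
Summing: 8.86 km east, 28.98 km north → (8.86, 28.98).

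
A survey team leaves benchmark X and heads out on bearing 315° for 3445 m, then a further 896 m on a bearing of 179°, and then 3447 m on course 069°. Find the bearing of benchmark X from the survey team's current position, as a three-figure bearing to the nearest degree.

196°

Leg 1 (315°, 3445 m): east 3445 sin 315° = -2435.98, north 3445 cos 315° = 2435.98
Leg 2 (179°, 896 m): east 896 sin 179° = 15.64, north 896 cos 179° = -895.86
Leg 3 (069°, 3447 m): east 3447 sin 69° = 3218.05, north 3447 cos 69° = 1235.29
Net displacement: 797.71 east, 2775.41 north. Direction back to start is (-797.71, -2775.41): bearing = atan2(-797.71, -2775.41) mod 360° = 196.04° ≈ 196°.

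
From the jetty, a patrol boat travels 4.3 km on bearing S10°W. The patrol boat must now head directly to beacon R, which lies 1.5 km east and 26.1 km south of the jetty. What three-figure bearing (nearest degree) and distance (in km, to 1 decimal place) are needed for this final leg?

174°, 22.0 km

Leg 1 (S10°W, 4.3 km): east 4.3 sin 190° = -0.75, north 4.3 cos 190° = -4.23
Current position: (-0.75, -4.23). Target: (1.5, -26.1). Remaining: Δeast = 2.25, Δnorth = -21.87.
Bearing = atan2(2.25, -21.87) mod 360° = 174.13°; distance = √((2.25)² + (-21.87)²) = 21.980 km.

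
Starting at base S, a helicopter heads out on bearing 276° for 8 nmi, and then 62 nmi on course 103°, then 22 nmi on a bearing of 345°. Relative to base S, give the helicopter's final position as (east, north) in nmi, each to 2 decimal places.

(46.76, 8.14)

Leg 1 (276°, 8 nmi): east 8 sin 276° = -7.96, north 8 cos 276° = 0.84
Leg 2 (103°, 62 nmi): east 62 sin 103° = 60.41, north 62 cos 103° = -13.95
Leg 3 (345°, 22 nmi): east 22 sin 345° = -5.69, north 22 cos 345° = 21.25
Summing: 46.76 nmi east, 8.14 nmi north → (46.76, 8.14).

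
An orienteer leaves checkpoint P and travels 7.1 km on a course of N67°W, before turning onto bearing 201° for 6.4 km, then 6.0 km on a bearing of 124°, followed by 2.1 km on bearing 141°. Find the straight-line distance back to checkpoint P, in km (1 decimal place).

8.6 km

Leg 1 (N67°W, 7.1 km): east 7.1 sin 293° = -6.54, north 7.1 cos 293° = 2.77
Leg 2 (201°, 6.4 km): east 6.4 sin 201° = -2.29, north 6.4 cos 201° = -5.97
Leg 3 (124°, 6.0 km): east 6.0 sin 124° = 4.97, north 6.0 cos 124° = -3.36
Leg 4 (141°, 2.1 km): east 2.1 sin 141° = 1.32, north 2.1 cos 141° = -1.63
Net: -2.53 east, -8.19 north. Distance = √((-2.53)² + (-8.19)²) = 8.571 km.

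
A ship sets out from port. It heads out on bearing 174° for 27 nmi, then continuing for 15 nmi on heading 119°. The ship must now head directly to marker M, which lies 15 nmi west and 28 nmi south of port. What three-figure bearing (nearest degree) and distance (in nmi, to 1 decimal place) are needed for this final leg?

Leg 1 (174°, 27 nmi): east 27 sin 174° = 2.82, north 27 cos 174° = -26.85
Leg 2 (119°, 15 nmi): east 15 sin 119° = 13.12, north 15 cos 119° = -7.27
Current position: (15.94, -34.12). Target: (-15, -28). Remaining: Δeast = -30.94, Δnorth = 6.12.
Bearing = atan2(-30.94, 6.12) mod 360° = 281.20°; distance = √((-30.94)² + (6.12)²) = 31.542 nmi.

281°, 31.5 nmi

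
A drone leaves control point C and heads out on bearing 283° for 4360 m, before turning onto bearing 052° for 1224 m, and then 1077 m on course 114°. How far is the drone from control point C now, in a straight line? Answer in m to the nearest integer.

2640 m

Leg 1 (283°, 4360 m): east 4360 sin 283° = -4248.25, north 4360 cos 283° = 980.79
Leg 2 (052°, 1224 m): east 1224 sin 52° = 964.53, north 1224 cos 52° = 753.57
Leg 3 (114°, 1077 m): east 1077 sin 114° = 983.89, north 1077 cos 114° = -438.06
Net: -2299.84 east, 1296.30 north. Distance = √((-2299.84)² + (1296.30)²) = 2640.011 m.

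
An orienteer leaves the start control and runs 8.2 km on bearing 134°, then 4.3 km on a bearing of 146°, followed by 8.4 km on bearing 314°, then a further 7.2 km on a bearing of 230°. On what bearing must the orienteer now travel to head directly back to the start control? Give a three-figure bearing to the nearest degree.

Leg 1 (134°, 8.2 km): east 8.2 sin 134° = 5.90, north 8.2 cos 134° = -5.70
Leg 2 (146°, 4.3 km): east 4.3 sin 146° = 2.40, north 4.3 cos 146° = -3.56
Leg 3 (314°, 8.4 km): east 8.4 sin 314° = -6.04, north 8.4 cos 314° = 5.84
Leg 4 (230°, 7.2 km): east 7.2 sin 230° = -5.52, north 7.2 cos 230° = -4.63
Net displacement: -3.25 east, -8.05 north. Direction back to start is (3.25, 8.05): bearing = atan2(3.25, 8.05) mod 360° = 22.01° ≈ 022°.

022°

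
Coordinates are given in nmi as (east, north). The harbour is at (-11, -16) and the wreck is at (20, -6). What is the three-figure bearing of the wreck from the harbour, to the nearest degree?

072°

Δeast = 20 − -11 = 31.00; Δnorth = -6 − -16 = 10.00.
Bearing = atan2(Δeast, Δnorth) mod 360° = 72.12° ≈ 072°.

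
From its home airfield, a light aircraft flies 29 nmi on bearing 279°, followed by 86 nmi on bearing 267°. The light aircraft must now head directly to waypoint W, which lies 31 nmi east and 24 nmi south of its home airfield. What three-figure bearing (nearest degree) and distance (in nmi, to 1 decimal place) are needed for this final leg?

099°, 147.5 nmi

Leg 1 (279°, 29 nmi): east 29 sin 279° = -28.64, north 29 cos 279° = 4.54
Leg 2 (267°, 86 nmi): east 86 sin 267° = -85.88, north 86 cos 267° = -4.50
Current position: (-114.53, 0.04). Target: (31, -24). Remaining: Δeast = 145.53, Δnorth = -24.04.
Bearing = atan2(145.53, -24.04) mod 360° = 99.38°; distance = √((145.53)² + (-24.04)²) = 147.497 nmi.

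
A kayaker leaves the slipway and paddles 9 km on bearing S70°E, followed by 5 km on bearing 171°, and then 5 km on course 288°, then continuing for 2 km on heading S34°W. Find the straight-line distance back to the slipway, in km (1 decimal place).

8.8 km

Leg 1 (S70°E, 9 km): east 9 sin 110° = 8.46, north 9 cos 110° = -3.08
Leg 2 (171°, 5 km): east 5 sin 171° = 0.78, north 5 cos 171° = -4.94
Leg 3 (288°, 5 km): east 5 sin 288° = -4.76, north 5 cos 288° = 1.55
Leg 4 (S34°W, 2 km): east 2 sin 214° = -1.12, north 2 cos 214° = -1.66
Net: 3.37 east, -8.13 north. Distance = √((3.37)² + (-8.13)²) = 8.799 km.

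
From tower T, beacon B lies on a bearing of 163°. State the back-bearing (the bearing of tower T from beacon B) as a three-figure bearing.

Back-bearing = 163° + 180° = 343°.

343°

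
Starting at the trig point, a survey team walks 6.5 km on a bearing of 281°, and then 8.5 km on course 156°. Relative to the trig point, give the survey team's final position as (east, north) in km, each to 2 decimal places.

(-2.92, -6.52)

Leg 1 (281°, 6.5 km): east 6.5 sin 281° = -6.38, north 6.5 cos 281° = 1.24
Leg 2 (156°, 8.5 km): east 8.5 sin 156° = 3.46, north 8.5 cos 156° = -7.77
Summing: -2.92 km east, -6.52 km north → (-2.92, -6.52).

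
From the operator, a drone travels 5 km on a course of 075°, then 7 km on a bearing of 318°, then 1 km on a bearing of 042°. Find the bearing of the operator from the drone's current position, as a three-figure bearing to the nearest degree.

186°

Leg 1 (075°, 5 km): east 5 sin 75° = 4.83, north 5 cos 75° = 1.29
Leg 2 (318°, 7 km): east 7 sin 318° = -4.68, north 7 cos 318° = 5.20
Leg 3 (042°, 1 km): east 1 sin 42° = 0.67, north 1 cos 42° = 0.74
Net displacement: 0.81 east, 7.24 north. Direction back to start is (-0.81, -7.24): bearing = atan2(-0.81, -7.24) mod 360° = 186.42° ≈ 186°.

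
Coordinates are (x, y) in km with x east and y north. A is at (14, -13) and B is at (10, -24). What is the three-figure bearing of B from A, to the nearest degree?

200°

Δeast = 10 − 14 = -4.00; Δnorth = -24 − -13 = -11.00.
Bearing = atan2(Δeast, Δnorth) mod 360° = 199.98° ≈ 200°.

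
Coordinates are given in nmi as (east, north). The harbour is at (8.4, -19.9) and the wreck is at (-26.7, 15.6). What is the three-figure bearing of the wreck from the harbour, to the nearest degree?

Δeast = -26.7 − 8.4 = -35.10; Δnorth = 15.6 − -19.9 = 35.50.
Bearing = atan2(Δeast, Δnorth) mod 360° = 315.32° ≈ 315°.

315°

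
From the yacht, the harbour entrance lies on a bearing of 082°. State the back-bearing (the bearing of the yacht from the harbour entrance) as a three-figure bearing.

Back-bearing = 082° + 180° = 262°.

262°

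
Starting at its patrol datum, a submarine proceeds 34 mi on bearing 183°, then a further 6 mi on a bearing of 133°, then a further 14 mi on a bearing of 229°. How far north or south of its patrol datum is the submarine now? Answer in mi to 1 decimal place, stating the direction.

47.2 mi south

Leg 1 (183°, 34 mi): east 34 sin 183° = -1.78, north 34 cos 183° = -33.95
Leg 2 (133°, 6 mi): east 6 sin 133° = 4.39, north 6 cos 133° = -4.09
Leg 3 (229°, 14 mi): east 14 sin 229° = -10.57, north 14 cos 229° = -9.18
Net north component: -47.23 mi.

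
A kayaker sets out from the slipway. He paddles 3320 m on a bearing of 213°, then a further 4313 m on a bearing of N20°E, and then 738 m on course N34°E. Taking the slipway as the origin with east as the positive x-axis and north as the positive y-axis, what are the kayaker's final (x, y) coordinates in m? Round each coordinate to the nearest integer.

Leg 1 (213°, 3320 m): east 3320 sin 213° = -1808.20, north 3320 cos 213° = -2784.39
Leg 2 (N20°E, 4313 m): east 4313 sin 20° = 1475.13, north 4313 cos 20° = 4052.89
Leg 3 (N34°E, 738 m): east 738 sin 34° = 412.68, north 738 cos 34° = 611.83
Summing: 79.62 m east, 1880.34 m north → (80, 1880).

(80, 1880)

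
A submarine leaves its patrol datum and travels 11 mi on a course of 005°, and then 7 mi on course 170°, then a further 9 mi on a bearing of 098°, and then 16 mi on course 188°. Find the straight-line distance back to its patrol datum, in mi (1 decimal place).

15.8 mi

Leg 1 (005°, 11 mi): east 11 sin 5° = 0.96, north 11 cos 5° = 10.96
Leg 2 (170°, 7 mi): east 7 sin 170° = 1.22, north 7 cos 170° = -6.89
Leg 3 (098°, 9 mi): east 9 sin 98° = 8.91, north 9 cos 98° = -1.25
Leg 4 (188°, 16 mi): east 16 sin 188° = -2.23, north 16 cos 188° = -15.84
Net: 8.86 east, -13.03 north. Distance = √((8.86)² + (-13.03)²) = 15.759 mi.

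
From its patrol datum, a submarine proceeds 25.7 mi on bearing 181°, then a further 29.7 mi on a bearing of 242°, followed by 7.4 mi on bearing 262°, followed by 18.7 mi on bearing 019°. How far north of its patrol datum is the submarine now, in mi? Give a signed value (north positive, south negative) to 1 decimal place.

Leg 1 (181°, 25.7 mi): east 25.7 sin 181° = -0.45, north 25.7 cos 181° = -25.70
Leg 2 (242°, 29.7 mi): east 29.7 sin 242° = -26.22, north 29.7 cos 242° = -13.94
Leg 3 (262°, 7.4 mi): east 7.4 sin 262° = -7.33, north 7.4 cos 262° = -1.03
Leg 4 (019°, 18.7 mi): east 18.7 sin 19° = 6.09, north 18.7 cos 19° = 17.68
Net north component: -22.99 mi.

-23.0 mi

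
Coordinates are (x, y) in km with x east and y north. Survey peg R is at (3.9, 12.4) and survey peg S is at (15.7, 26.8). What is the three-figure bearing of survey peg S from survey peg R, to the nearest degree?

039°

Δeast = 15.7 − 3.9 = 11.80; Δnorth = 26.8 − 12.4 = 14.40.
Bearing = atan2(Δeast, Δnorth) mod 360° = 39.33° ≈ 039°.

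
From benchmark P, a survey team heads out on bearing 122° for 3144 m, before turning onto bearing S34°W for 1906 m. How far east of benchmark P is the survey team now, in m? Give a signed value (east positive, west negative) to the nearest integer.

Leg 1 (122°, 3144 m): east 3144 sin 122° = 2666.26, north 3144 cos 122° = -1666.07
Leg 2 (S34°W, 1906 m): east 1906 sin 214° = -1065.82, north 1906 cos 214° = -1580.15
Net east component: 1600.44 m.

1600 m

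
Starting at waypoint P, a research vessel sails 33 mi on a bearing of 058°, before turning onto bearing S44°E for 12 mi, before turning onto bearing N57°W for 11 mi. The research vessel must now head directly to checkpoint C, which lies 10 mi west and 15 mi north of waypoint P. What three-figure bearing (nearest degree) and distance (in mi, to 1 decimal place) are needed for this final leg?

Leg 1 (058°, 33 mi): east 33 sin 58° = 27.99, north 33 cos 58° = 17.49
Leg 2 (S44°E, 12 mi): east 12 sin 136° = 8.34, north 12 cos 136° = -8.63
Leg 3 (N57°W, 11 mi): east 11 sin 303° = -9.23, north 11 cos 303° = 5.99
Current position: (27.10, 14.85). Target: (-10, 15). Remaining: Δeast = -37.10, Δnorth = 0.15.
Bearing = atan2(-37.10, 0.15) mod 360° = 270.24°; distance = √((-37.10)² + (0.15)²) = 37.096 mi.

270°, 37.1 mi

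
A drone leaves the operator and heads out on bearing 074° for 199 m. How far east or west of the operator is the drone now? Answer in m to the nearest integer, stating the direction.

Leg 1 (074°, 199 m): east 199 sin 74° = 191.29, north 199 cos 74° = 54.85
Net east component: 191.29 m.

191 m east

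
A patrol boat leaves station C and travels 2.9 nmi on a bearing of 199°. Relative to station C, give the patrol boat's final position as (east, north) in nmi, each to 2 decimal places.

Leg 1 (199°, 2.9 nmi): east 2.9 sin 199° = -0.94, north 2.9 cos 199° = -2.74
Summing: -0.94 nmi east, -2.74 nmi north → (-0.94, -2.74).

(-0.94, -2.74)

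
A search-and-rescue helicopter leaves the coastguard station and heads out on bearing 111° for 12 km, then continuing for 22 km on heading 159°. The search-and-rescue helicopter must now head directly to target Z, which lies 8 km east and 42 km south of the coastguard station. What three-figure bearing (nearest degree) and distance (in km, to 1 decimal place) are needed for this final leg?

213°, 20.4 km

Leg 1 (111°, 12 km): east 12 sin 111° = 11.20, north 12 cos 111° = -4.30
Leg 2 (159°, 22 km): east 22 sin 159° = 7.88, north 22 cos 159° = -20.54
Current position: (19.09, -24.84). Target: (8, -42). Remaining: Δeast = -11.09, Δnorth = -17.16.
Bearing = atan2(-11.09, -17.16) mod 360° = 212.87°; distance = √((-11.09)² + (-17.16)²) = 20.431 km.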